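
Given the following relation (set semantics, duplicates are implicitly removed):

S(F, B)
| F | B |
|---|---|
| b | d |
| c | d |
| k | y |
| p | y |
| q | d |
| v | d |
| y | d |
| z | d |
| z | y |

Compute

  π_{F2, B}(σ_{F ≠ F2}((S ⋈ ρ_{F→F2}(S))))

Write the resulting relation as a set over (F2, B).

ρ[F→F2]: schema becomes (F2, B); tuples unchanged.
S ⋈ ρ_{F→F2}(S) (natural join on B): {(b, d, b), (b, d, c), (b, d, q), (b, d, v), (b, d, y), (b, d, z), (c, d, b), (c, d, c), (c, d, q), (c, d, v), (c, d, y), (c, d, z), (k, y, k), (k, y, p), (k, y, z), (p, y, k), (p, y, p), (p, y, z), (q, d, b), (q, d, c), (q, d, q), (q, d, v), (q, d, y), (q, d, z), (v, d, b), (v, d, c), (v, d, q), (v, d, v), (v, d, y), (v, d, z), (y, d, b), (y, d, c), (y, d, q), (y, d, v), (y, d, y), (y, d, z), (z, d, b), (z, d, c), (z, d, q), (z, d, v), (z, d, y), (z, d, z), (z, y, k), (z, y, p), (z, y, z)}
Selection F ≠ F2: {(b, d, c), (b, d, q), (b, d, v), (b, d, y), (b, d, z), (c, d, b), (c, d, q), (c, d, v), (c, d, y), (c, d, z), (k, y, p), (k, y, z), (p, y, k), (p, y, z), (q, d, b), (q, d, c), (q, d, v), (q, d, y), (q, d, z), (v, d, b), (v, d, c), (v, d, q), (v, d, y), (v, d, z), (y, d, b), (y, d, c), (y, d, q), (y, d, v), (y, d, z), (z, d, b), (z, d, c), (z, d, q), (z, d, v), (z, d, y), (z, y, k), (z, y, p)}
π_{F2, B} gives {(b, d), (c, d), (k, y), (p, y), (q, d), (v, d), (y, d), (z, d), (z, y)} (27 duplicate(s) eliminated).

{(b, d), (c, d), (k, y), (p, y), (q, d), (v, d), (y, d), (z, d), (z, y)}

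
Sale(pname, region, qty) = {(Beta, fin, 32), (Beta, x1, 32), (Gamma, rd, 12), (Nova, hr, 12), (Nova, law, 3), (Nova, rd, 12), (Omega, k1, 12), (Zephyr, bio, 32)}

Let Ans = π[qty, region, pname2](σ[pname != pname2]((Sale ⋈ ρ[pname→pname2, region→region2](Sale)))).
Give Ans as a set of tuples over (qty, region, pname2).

ρ[pname→pname2, region→region2]: schema becomes (pname2, region2, qty); tuples unchanged.
Sale ⋈ ρ[pname→pname2, region→region2](Sale) (natural join on qty): {(Beta, fin, 32, Beta, fin), (Beta, fin, 32, Beta, x1), (Beta, fin, 32, Zephyr, bio), (Beta, x1, 32, Beta, fin), (Beta, x1, 32, Beta, x1), (Beta, x1, 32, Zephyr, bio), (Gamma, rd, 12, Gamma, rd), (Gamma, rd, 12, Nova, hr), (Gamma, rd, 12, Nova, rd), (Gamma, rd, 12, Omega, k1), (Nova, hr, 12, Gamma, rd), (Nova, hr, 12, Nova, hr), (Nova, hr, 12, Nova, rd), (Nova, hr, 12, Omega, k1), (Nova, law, 3, Nova, law), (Nova, rd, 12, Gamma, rd), (Nova, rd, 12, Nova, hr), (Nova, rd, 12, Nova, rd), (Nova, rd, 12, Omega, k1), (Omega, k1, 12, Gamma, rd), (Omega, k1, 12, Nova, hr), (Omega, k1, 12, Nova, rd), (Omega, k1, 12, Omega, k1), (Zephyr, bio, 32, Beta, fin), (Zephyr, bio, 32, Beta, x1), (Zephyr, bio, 32, Zephyr, bio)}
Selection pname != pname2: {(Beta, fin, 32, Zephyr, bio), (Beta, x1, 32, Zephyr, bio), (Gamma, rd, 12, Nova, hr), (Gamma, rd, 12, Nova, rd), (Gamma, rd, 12, Omega, k1), (Nova, hr, 12, Gamma, rd), (Nova, hr, 12, Omega, k1), (Nova, rd, 12, Gamma, rd), (Nova, rd, 12, Omega, k1), (Omega, k1, 12, Gamma, rd), (Omega, k1, 12, Nova, hr), (Omega, k1, 12, Nova, rd), (Zephyr, bio, 32, Beta, fin), (Zephyr, bio, 32, Beta, x1)}
Keep only column(s) qty, region, pname2 (4 duplicate(s) eliminated): {(12, hr, Gamma), (12, hr, Omega), (12, k1, Gamma), (12, k1, Nova), (12, rd, Gamma), (12, rd, Nova), (12, rd, Omega), (32, bio, Beta), (32, fin, Zephyr), (32, x1, Zephyr)}

{(12, hr, Gamma), (12, hr, Omega), (12, k1, Gamma), (12, k1, Nova), (12, rd, Gamma), (12, rd, Nova), (12, rd, Omega), (32, bio, Beta), (32, fin, Zephyr), (32, x1, Zephyr)}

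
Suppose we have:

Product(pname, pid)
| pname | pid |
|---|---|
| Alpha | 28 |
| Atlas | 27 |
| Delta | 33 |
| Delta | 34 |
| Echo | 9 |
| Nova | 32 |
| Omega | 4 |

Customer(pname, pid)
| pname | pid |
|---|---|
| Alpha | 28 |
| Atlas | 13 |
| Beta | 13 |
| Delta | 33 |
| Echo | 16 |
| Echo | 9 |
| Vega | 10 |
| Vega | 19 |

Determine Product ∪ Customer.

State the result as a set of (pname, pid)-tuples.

{(Alpha, 28), (Atlas, 13), (Atlas, 27), (Beta, 13), (Delta, 33), (Delta, 34), (Echo, 16), (Echo, 9), (Nova, 32), (Omega, 4), (Vega, 10), (Vega, 19)}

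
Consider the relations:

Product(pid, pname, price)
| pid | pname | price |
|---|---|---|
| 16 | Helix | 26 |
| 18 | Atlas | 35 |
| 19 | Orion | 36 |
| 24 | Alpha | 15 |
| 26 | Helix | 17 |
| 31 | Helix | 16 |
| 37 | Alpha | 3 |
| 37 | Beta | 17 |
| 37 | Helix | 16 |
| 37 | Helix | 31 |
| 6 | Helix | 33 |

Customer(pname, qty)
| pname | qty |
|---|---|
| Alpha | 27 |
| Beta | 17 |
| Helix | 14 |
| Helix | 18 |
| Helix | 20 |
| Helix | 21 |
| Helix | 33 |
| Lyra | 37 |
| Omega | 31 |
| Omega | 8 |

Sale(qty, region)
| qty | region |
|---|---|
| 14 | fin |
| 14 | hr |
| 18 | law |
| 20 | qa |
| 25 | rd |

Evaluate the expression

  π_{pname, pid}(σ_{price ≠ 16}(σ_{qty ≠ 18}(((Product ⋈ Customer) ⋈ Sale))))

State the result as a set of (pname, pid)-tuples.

{(Helix, 16), (Helix, 26), (Helix, 37), (Helix, 6)}

Joining Product and Customer on pname yields {(16, Helix, 26, 14), (16, Helix, 26, 18), (16, Helix, 26, 20), (16, Helix, 26, 21), (16, Helix, 26, 33), (24, Alpha, 15, 27), (26, Helix, 17, 14), (26, Helix, 17, 18), (26, Helix, 17, 20), (26, Helix, 17, 21), (26, Helix, 17, 33), (31, Helix, 16, 14), (31, Helix, 16, 18), (31, Helix, 16, 20), (31, Helix, 16, 21), (31, Helix, 16, 33), (37, Alpha, 3, 27), (37, Beta, 17, 17), (37, Helix, 16, 14), (37, Helix, 16, 18), (37, Helix, 16, 20), (37, Helix, 16, 21), (37, Helix, 16, 33), (37, Helix, 31, 14), (37, Helix, 31, 18), (37, Helix, 31, 20), (37, Helix, 31, 21), (37, Helix, 31, 33), (6, Helix, 33, 14), (6, Helix, 33, 18), (6, Helix, 33, 20), (6, Helix, 33, 21), (6, Helix, 33, 33)}.
Joining (Product ⋈ Customer) and Sale on qty yields {(16, Helix, 26, 14, fin), (16, Helix, 26, 14, hr), (16, Helix, 26, 18, law), (16, Helix, 26, 20, qa), (26, Helix, 17, 14, fin), (26, Helix, 17, 14, hr), (26, Helix, 17, 18, law), (26, Helix, 17, 20, qa), (31, Helix, 16, 14, fin), (31, Helix, 16, 14, hr), (31, Helix, 16, 18, law), (31, Helix, 16, 20, qa), (37, Helix, 16, 14, fin), (37, Helix, 16, 14, hr), (37, Helix, 16, 18, law), (37, Helix, 16, 20, qa), (37, Helix, 31, 14, fin), (37, Helix, 31, 14, hr), (37, Helix, 31, 18, law), (37, Helix, 31, 20, qa), (6, Helix, 33, 14, fin), (6, Helix, 33, 14, hr), (6, Helix, 33, 18, law), (6, Helix, 33, 20, qa)}.
Apply σ_{qty ≠ 18}; surviving tuples: {(16, Helix, 26, 14, fin), (16, Helix, 26, 14, hr), (16, Helix, 26, 20, qa), (26, Helix, 17, 14, fin), (26, Helix, 17, 14, hr), (26, Helix, 17, 20, qa), (31, Helix, 16, 14, fin), (31, Helix, 16, 14, hr), (31, Helix, 16, 20, qa), (37, Helix, 16, 14, fin), (37, Helix, 16, 14, hr), (37, Helix, 16, 20, qa), (37, Helix, 31, 14, fin), (37, Helix, 31, 14, hr), (37, Helix, 31, 20, qa), (6, Helix, 33, 14, fin), (6, Helix, 33, 14, hr), (6, Helix, 33, 20, qa)}
Apply σ_{price ≠ 16}; surviving tuples: {(16, Helix, 26, 14, fin), (16, Helix, 26, 14, hr), (16, Helix, 26, 20, qa), (26, Helix, 17, 14, fin), (26, Helix, 17, 14, hr), (26, Helix, 17, 20, qa), (37, Helix, 31, 14, fin), (37, Helix, 31, 14, hr), (37, Helix, 31, 20, qa), (6, Helix, 33, 14, fin), (6, Helix, 33, 14, hr), (6, Helix, 33, 20, qa)}
Keep only column(s) pname, pid (8 duplicate(s) eliminated): {(Helix, 16), (Helix, 26), (Helix, 37), (Helix, 6)}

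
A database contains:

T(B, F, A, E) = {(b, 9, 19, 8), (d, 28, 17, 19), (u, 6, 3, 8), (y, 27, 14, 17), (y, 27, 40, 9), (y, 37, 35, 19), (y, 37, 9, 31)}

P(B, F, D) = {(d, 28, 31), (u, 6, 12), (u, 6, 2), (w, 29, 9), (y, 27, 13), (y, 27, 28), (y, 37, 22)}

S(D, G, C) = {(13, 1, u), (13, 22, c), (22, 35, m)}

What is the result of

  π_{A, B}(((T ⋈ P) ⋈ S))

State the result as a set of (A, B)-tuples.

T ⋈ P (natural join on B, F): {(d, 28, 17, 19, 31), (u, 6, 3, 8, 12), (u, 6, 3, 8, 2), (y, 27, 14, 17, 13), (y, 27, 14, 17, 28), (y, 27, 40, 9, 13), (y, 27, 40, 9, 28), (y, 37, 35, 19, 22), (y, 37, 9, 31, 22)}
(T ⋈ P) ⋈ S (natural join on D): {(y, 27, 14, 17, 13, 1, u), (y, 27, 14, 17, 13, 22, c), (y, 27, 40, 9, 13, 1, u), (y, 27, 40, 9, 13, 22, c), (y, 37, 35, 19, 22, 35, m), (y, 37, 9, 31, 22, 35, m)}
Projecting to A, B (2 duplicate(s) eliminated): {(14, y), (35, y), (40, y), (9, y)}

{(14, y), (35, y), (40, y), (9, y)}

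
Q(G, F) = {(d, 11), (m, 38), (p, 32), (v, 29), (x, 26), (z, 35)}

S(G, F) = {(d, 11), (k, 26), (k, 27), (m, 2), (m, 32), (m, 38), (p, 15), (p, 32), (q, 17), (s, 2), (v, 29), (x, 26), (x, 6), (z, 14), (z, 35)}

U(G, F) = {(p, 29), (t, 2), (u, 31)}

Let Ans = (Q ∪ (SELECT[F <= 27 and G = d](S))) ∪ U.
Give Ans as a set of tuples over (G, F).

{(d, 11), (m, 38), (p, 29), (p, 32), (t, 2), (u, 31), (v, 29), (x, 26), (z, 35)}

σ[F <= 27 and G = d]: keep tuples satisfying F <= 27 and G = d → {(d, 11)}
Taking the union: {(d, 11), (m, 38), (p, 32), (v, 29), (x, 26), (z, 35)}
Taking the union: {(d, 11), (m, 38), (p, 29), (p, 32), (t, 2), (u, 31), (v, 29), (x, 26), (z, 35)}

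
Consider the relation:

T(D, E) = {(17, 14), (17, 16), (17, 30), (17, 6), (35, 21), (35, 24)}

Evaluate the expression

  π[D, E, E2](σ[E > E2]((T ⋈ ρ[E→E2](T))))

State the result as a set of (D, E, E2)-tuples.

{(17, 14, 6), (17, 16, 14), (17, 16, 6), (17, 30, 14), (17, 30, 16), (17, 30, 6), (35, 24, 21)}

ρ[E→E2]: schema becomes (D, E2); tuples unchanged.
Joining T and ρ[E→E2](T) on D yields {(17, 14, 14), (17, 14, 16), (17, 14, 30), (17, 14, 6), (17, 16, 14), (17, 16, 16), (17, 16, 30), (17, 16, 6), (17, 30, 14), (17, 30, 16), (17, 30, 30), (17, 30, 6), (17, 6, 14), (17, 6, 16), (17, 6, 30), (17, 6, 6), (35, 21, 21), (35, 21, 24), (35, 24, 21), (35, 24, 24)}.
Apply σ_{E > E2}; surviving tuples: {(17, 14, 6), (17, 16, 14), (17, 16, 6), (17, 30, 14), (17, 30, 16), (17, 30, 6), (35, 24, 21)}
π[D, E, E2]: project onto (D, E, E2) → {(17, 14, 6), (17, 16, 14), (17, 16, 6), (17, 30, 14), (17, 30, 16), (17, 30, 6), (35, 24, 21)}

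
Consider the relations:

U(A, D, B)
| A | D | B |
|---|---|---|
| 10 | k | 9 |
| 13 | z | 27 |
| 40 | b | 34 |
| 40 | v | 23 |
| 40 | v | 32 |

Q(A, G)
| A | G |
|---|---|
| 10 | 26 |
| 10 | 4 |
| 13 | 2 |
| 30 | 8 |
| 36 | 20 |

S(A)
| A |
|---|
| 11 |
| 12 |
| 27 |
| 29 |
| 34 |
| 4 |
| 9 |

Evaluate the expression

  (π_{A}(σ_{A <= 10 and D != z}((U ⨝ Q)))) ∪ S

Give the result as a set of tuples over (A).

{10, 11, 12, 27, 29, 34, 4, 9}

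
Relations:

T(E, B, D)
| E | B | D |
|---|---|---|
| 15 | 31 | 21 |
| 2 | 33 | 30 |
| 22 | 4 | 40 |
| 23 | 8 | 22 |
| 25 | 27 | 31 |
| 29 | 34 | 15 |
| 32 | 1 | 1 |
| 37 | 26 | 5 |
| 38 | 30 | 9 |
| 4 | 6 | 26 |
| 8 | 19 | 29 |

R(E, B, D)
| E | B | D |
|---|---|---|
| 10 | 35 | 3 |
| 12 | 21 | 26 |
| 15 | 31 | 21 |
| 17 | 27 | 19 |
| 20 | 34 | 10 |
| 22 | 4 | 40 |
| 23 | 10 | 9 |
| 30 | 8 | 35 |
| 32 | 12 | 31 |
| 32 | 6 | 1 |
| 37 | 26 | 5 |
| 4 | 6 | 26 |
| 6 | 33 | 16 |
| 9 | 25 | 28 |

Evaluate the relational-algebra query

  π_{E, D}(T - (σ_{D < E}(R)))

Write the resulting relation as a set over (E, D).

{(15, 21), (2, 30), (22, 40), (23, 22), (25, 31), (29, 15), (32, 1), (38, 9), (4, 26), (8, 29)}

Filtering on D < E leaves {(10, 35, 3), (20, 34, 10), (23, 10, 9), (32, 12, 31), (32, 6, 1), (37, 26, 5)}.
Taking the difference: {(15, 31, 21), (2, 33, 30), (22, 4, 40), (23, 8, 22), (25, 27, 31), (29, 34, 15), (32, 1, 1), (38, 30, 9), (4, 6, 26), (8, 19, 29)}
π[E, D]: project onto (E, D) → {(15, 21), (2, 30), (22, 40), (23, 22), (25, 31), (29, 15), (32, 1), (38, 9), (4, 26), (8, 29)}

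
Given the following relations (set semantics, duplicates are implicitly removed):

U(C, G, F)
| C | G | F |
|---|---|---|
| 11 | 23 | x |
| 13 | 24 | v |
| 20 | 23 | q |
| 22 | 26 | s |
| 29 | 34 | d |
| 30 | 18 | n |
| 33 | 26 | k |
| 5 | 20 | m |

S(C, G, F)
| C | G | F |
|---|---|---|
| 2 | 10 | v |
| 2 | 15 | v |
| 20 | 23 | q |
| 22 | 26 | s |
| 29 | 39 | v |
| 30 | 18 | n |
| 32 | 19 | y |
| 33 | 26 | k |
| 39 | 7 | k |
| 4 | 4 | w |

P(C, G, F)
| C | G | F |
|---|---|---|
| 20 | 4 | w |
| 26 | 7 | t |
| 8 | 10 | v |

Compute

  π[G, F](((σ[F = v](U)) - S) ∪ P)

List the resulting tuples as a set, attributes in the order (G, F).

{(10, v), (24, v), (4, w), (7, t)}

Selection F = v: {(13, 24, v)}
Taking the difference: {(13, 24, v)}
Taking the union: {(13, 24, v), (20, 4, w), (26, 7, t), (8, 10, v)}
Keep only column(s) G, F: {(10, v), (24, v), (4, w), (7, t)}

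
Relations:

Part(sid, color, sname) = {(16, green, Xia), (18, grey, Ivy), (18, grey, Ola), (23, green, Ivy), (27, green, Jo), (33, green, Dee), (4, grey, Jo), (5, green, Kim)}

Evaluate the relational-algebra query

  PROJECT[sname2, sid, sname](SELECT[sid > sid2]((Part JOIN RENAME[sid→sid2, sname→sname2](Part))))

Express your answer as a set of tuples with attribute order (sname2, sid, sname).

{(Ivy, 27, Jo), (Ivy, 33, Dee), (Jo, 18, Ivy), (Jo, 18, Ola), (Jo, 33, Dee), (Kim, 16, Xia), (Kim, 23, Ivy), (Kim, 27, Jo), (Kim, 33, Dee), (Xia, 23, Ivy), (Xia, 27, Jo), (Xia, 33, Dee)}

ρ[sid→sid2, sname→sname2]: schema becomes (sid2, color, sname2); tuples unchanged.
Part ⋈ RENAME[sid→sid2, sname→sname2](Part) (natural join on color): {(16, green, Xia, 16, Xia), (16, green, Xia, 23, Ivy), (16, green, Xia, 27, Jo), (16, green, Xia, 33, Dee), (16, green, Xia, 5, Kim), (18, grey, Ivy, 18, Ivy), (18, grey, Ivy, 18, Ola), (18, grey, Ivy, 4, Jo), (18, grey, Ola, 18, Ivy), (18, grey, Ola, 18, Ola), (18, grey, Ola, 4, Jo), (23, green, Ivy, 16, Xia), (23, green, Ivy, 23, Ivy), (23, green, Ivy, 27, Jo), (23, green, Ivy, 33, Dee), (23, green, Ivy, 5, Kim), (27, green, Jo, 16, Xia), (27, green, Jo, 23, Ivy), (27, green, Jo, 27, Jo), (27, green, Jo, 33, Dee), (27, green, Jo, 5, Kim), (33, green, Dee, 16, Xia), (33, green, Dee, 23, Ivy), (33, green, Dee, 27, Jo), (33, green, Dee, 33, Dee), (33, green, Dee, 5, Kim), (4, grey, Jo, 18, Ivy), (4, grey, Jo, 18, Ola), (4, grey, Jo, 4, Jo), (5, green, Kim, 16, Xia), (5, green, Kim, 23, Ivy), (5, green, Kim, 27, Jo), (5, green, Kim, 33, Dee), (5, green, Kim, 5, Kim)}
Filtering on sid > sid2 leaves {(16, green, Xia, 5, Kim), (18, grey, Ivy, 4, Jo), (18, grey, Ola, 4, Jo), (23, green, Ivy, 16, Xia), (23, green, Ivy, 5, Kim), (27, green, Jo, 16, Xia), (27, green, Jo, 23, Ivy), (27, green, Jo, 5, Kim), (33, green, Dee, 16, Xia), (33, green, Dee, 23, Ivy), (33, green, Dee, 27, Jo), (33, green, Dee, 5, Kim)}.
π_{sname2, sid, sname} gives {(Ivy, 27, Jo), (Ivy, 33, Dee), (Jo, 18, Ivy), (Jo, 18, Ola), (Jo, 33, Dee), (Kim, 16, Xia), (Kim, 23, Ivy), (Kim, 27, Jo), (Kim, 33, Dee), (Xia, 23, Ivy), (Xia, 27, Jo), (Xia, 33, Dee)}.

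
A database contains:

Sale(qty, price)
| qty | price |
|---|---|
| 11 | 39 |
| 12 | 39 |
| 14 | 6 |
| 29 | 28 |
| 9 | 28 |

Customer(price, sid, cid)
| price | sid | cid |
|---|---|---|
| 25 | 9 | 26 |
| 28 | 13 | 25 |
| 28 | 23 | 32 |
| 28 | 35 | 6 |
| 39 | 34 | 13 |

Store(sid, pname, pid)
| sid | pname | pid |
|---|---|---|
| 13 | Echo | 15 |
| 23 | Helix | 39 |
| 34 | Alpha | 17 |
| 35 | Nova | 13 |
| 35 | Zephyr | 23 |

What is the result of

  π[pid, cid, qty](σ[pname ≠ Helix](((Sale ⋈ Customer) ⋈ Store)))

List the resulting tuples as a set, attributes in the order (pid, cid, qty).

{(13, 6, 29), (13, 6, 9), (15, 25, 29), (15, 25, 9), (17, 13, 11), (17, 13, 12), (23, 6, 29), (23, 6, 9)}

Sale ⋈ Customer (natural join on price): {(11, 39, 34, 13), (12, 39, 34, 13), (29, 28, 13, 25), (29, 28, 23, 32), (29, 28, 35, 6), (9, 28, 13, 25), (9, 28, 23, 32), (9, 28, 35, 6)}
(Sale ⋈ Customer) ⋈ Store (natural join on sid): {(11, 39, 34, 13, Alpha, 17), (12, 39, 34, 13, Alpha, 17), (29, 28, 13, 25, Echo, 15), (29, 28, 23, 32, Helix, 39), (29, 28, 35, 6, Nova, 13), (29, 28, 35, 6, Zephyr, 23), (9, 28, 13, 25, Echo, 15), (9, 28, 23, 32, Helix, 39), (9, 28, 35, 6, Nova, 13), (9, 28, 35, 6, Zephyr, 23)}
Apply σ_{pname ≠ Helix}; surviving tuples: {(11, 39, 34, 13, Alpha, 17), (12, 39, 34, 13, Alpha, 17), (29, 28, 13, 25, Echo, 15), (29, 28, 35, 6, Nova, 13), (29, 28, 35, 6, Zephyr, 23), (9, 28, 13, 25, Echo, 15), (9, 28, 35, 6, Nova, 13), (9, 28, 35, 6, Zephyr, 23)}
Projecting to pid, cid, qty: {(13, 6, 29), (13, 6, 9), (15, 25, 29), (15, 25, 9), (17, 13, 11), (17, 13, 12), (23, 6, 29), (23, 6, 9)}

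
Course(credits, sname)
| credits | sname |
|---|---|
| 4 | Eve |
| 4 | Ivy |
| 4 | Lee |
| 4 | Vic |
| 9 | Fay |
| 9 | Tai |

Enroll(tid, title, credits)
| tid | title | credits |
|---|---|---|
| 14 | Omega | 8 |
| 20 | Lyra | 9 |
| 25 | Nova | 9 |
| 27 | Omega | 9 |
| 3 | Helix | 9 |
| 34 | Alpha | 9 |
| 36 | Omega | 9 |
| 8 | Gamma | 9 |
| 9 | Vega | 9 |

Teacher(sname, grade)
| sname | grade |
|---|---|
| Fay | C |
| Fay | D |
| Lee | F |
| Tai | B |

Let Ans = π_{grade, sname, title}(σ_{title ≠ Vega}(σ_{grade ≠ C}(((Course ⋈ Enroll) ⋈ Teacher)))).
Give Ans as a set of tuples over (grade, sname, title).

{(B, Tai, Alpha), (B, Tai, Gamma), (B, Tai, Helix), (B, Tai, Lyra), (B, Tai, Nova), (B, Tai, Omega), (D, Fay, Alpha), (D, Fay, Gamma), (D, Fay, Helix), (D, Fay, Lyra), (D, Fay, Nova), (D, Fay, Omega)}

Course ⋈ Enroll (natural join on credits): {(9, Fay, 20, Lyra), (9, Fay, 25, Nova), (9, Fay, 27, Omega), (9, Fay, 3, Helix), (9, Fay, 34, Alpha), (9, Fay, 36, Omega), (9, Fay, 8, Gamma), (9, Fay, 9, Vega), (9, Tai, 20, Lyra), (9, Tai, 25, Nova), (9, Tai, 27, Omega), (9, Tai, 3, Helix), (9, Tai, 34, Alpha), (9, Tai, 36, Omega), (9, Tai, 8, Gamma), (9, Tai, 9, Vega)}
(Course ⋈ Enroll) ⋈ Teacher (natural join on sname): {(9, Fay, 20, Lyra, C), (9, Fay, 20, Lyra, D), (9, Fay, 25, Nova, C), (9, Fay, 25, Nova, D), (9, Fay, 27, Omega, C), (9, Fay, 27, Omega, D), (9, Fay, 3, Helix, C), (9, Fay, 3, Helix, D), (9, Fay, 34, Alpha, C), (9, Fay, 34, Alpha, D), (9, Fay, 36, Omega, C), (9, Fay, 36, Omega, D), (9, Fay, 8, Gamma, C), (9, Fay, 8, Gamma, D), (9, Fay, 9, Vega, C), (9, Fay, 9, Vega, D), (9, Tai, 20, Lyra, B), (9, Tai, 25, Nova, B), (9, Tai, 27, Omega, B), (9, Tai, 3, Helix, B), (9, Tai, 34, Alpha, B), (9, Tai, 36, Omega, B), (9, Tai, 8, Gamma, B), (9, Tai, 9, Vega, B)}
σ[grade ≠ C]: keep tuples satisfying grade ≠ C → {(9, Fay, 20, Lyra, D), (9, Fay, 25, Nova, D), (9, Fay, 27, Omega, D), (9, Fay, 3, Helix, D), (9, Fay, 34, Alpha, D), (9, Fay, 36, Omega, D), (9, Fay, 8, Gamma, D), (9, Fay, 9, Vega, D), (9, Tai, 20, Lyra, B), (9, Tai, 25, Nova, B), (9, Tai, 27, Omega, B), (9, Tai, 3, Helix, B), (9, Tai, 34, Alpha, B), (9, Tai, 36, Omega, B), (9, Tai, 8, Gamma, B), (9, Tai, 9, Vega, B)}
σ[title ≠ Vega]: keep tuples satisfying title ≠ Vega → {(9, Fay, 20, Lyra, D), (9, Fay, 25, Nova, D), (9, Fay, 27, Omega, D), (9, Fay, 3, Helix, D), (9, Fay, 34, Alpha, D), (9, Fay, 36, Omega, D), (9, Fay, 8, Gamma, D), (9, Tai, 20, Lyra, B), (9, Tai, 25, Nova, B), (9, Tai, 27, Omega, B), (9, Tai, 3, Helix, B), (9, Tai, 34, Alpha, B), (9, Tai, 36, Omega, B), (9, Tai, 8, Gamma, B)}
Keep only column(s) grade, sname, title (2 duplicate(s) eliminated): {(B, Tai, Alpha), (B, Tai, Gamma), (B, Tai, Helix), (B, Tai, Lyra), (B, Tai, Nova), (B, Tai, Omega), (D, Fay, Alpha), (D, Fay, Gamma), (D, Fay, Helix), (D, Fay, Lyra), (D, Fay, Nova), (D, Fay, Omega)}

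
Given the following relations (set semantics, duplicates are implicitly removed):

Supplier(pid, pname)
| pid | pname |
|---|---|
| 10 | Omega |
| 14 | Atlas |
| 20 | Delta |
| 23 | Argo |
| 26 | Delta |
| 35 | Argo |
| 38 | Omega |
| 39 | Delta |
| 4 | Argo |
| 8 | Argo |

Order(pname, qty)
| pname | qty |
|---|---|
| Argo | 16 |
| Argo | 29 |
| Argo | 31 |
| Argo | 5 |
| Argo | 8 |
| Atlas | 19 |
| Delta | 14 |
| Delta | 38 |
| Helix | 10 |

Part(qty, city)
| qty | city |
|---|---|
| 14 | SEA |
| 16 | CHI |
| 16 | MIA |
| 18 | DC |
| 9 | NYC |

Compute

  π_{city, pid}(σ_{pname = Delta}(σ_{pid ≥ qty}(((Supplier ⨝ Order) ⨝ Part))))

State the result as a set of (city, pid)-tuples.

{(SEA, 20), (SEA, 26), (SEA, 39)}

Joining Supplier and Order on pname yields {(14, Atlas, 19), (20, Delta, 14), (20, Delta, 38), (23, Argo, 16), (23, Argo, 29), (23, Argo, 31), (23, Argo, 5), (23, Argo, 8), (26, Delta, 14), (26, Delta, 38), (35, Argo, 16), (35, Argo, 29), (35, Argo, 31), (35, Argo, 5), (35, Argo, 8), (39, Delta, 14), (39, Delta, 38), (4, Argo, 16), (4, Argo, 29), (4, Argo, 31), (4, Argo, 5), (4, Argo, 8), (8, Argo, 16), (8, Argo, 29), (8, Argo, 31), (8, Argo, 5), (8, Argo, 8)}.
Joining (Supplier ⨝ Order) and Part on qty yields {(20, Delta, 14, SEA), (23, Argo, 16, CHI), (23, Argo, 16, MIA), (26, Delta, 14, SEA), (35, Argo, 16, CHI), (35, Argo, 16, MIA), (39, Delta, 14, SEA), (4, Argo, 16, CHI), (4, Argo, 16, MIA), (8, Argo, 16, CHI), (8, Argo, 16, MIA)}.
σ[pid ≥ qty]: keep tuples satisfying pid ≥ qty → {(20, Delta, 14, SEA), (23, Argo, 16, CHI), (23, Argo, 16, MIA), (26, Delta, 14, SEA), (35, Argo, 16, CHI), (35, Argo, 16, MIA), (39, Delta, 14, SEA)}
σ[pname = Delta]: keep tuples satisfying pname = Delta → {(20, Delta, 14, SEA), (26, Delta, 14, SEA), (39, Delta, 14, SEA)}
Projecting to city, pid: {(SEA, 20), (SEA, 26), (SEA, 39)}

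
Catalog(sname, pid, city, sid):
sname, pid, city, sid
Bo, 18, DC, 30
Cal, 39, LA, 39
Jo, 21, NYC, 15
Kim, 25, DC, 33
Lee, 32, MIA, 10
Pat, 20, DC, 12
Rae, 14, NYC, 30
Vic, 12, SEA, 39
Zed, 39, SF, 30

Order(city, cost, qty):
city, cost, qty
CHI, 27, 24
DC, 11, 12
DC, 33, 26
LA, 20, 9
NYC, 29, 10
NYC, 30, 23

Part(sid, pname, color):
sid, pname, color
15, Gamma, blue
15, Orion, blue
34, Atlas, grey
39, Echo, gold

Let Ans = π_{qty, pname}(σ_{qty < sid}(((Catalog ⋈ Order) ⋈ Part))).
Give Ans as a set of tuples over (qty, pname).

Joining Catalog and Order on city yields {(Bo, 18, DC, 30, 11, 12), (Bo, 18, DC, 30, 33, 26), (Cal, 39, LA, 39, 20, 9), (Jo, 21, NYC, 15, 29, 10), (Jo, 21, NYC, 15, 30, 23), (Kim, 25, DC, 33, 11, 12), (Kim, 25, DC, 33, 33, 26), (Pat, 20, DC, 12, 11, 12), (Pat, 20, DC, 12, 33, 26), (Rae, 14, NYC, 30, 29, 10), (Rae, 14, NYC, 30, 30, 23)}.
Joining (Catalog ⋈ Order) and Part on sid yields {(Cal, 39, LA, 39, 20, 9, Echo, gold), (Jo, 21, NYC, 15, 29, 10, Gamma, blue), (Jo, 21, NYC, 15, 29, 10, Orion, blue), (Jo, 21, NYC, 15, 30, 23, Gamma, blue), (Jo, 21, NYC, 15, 30, 23, Orion, blue)}.
σ[qty < sid]: keep tuples satisfying qty < sid → {(Cal, 39, LA, 39, 20, 9, Echo, gold), (Jo, 21, NYC, 15, 29, 10, Gamma, blue), (Jo, 21, NYC, 15, 29, 10, Orion, blue)}
Projecting to qty, pname: {(10, Gamma), (10, Orion), (9, Echo)}

{(10, Gamma), (10, Orion), (9, Echo)}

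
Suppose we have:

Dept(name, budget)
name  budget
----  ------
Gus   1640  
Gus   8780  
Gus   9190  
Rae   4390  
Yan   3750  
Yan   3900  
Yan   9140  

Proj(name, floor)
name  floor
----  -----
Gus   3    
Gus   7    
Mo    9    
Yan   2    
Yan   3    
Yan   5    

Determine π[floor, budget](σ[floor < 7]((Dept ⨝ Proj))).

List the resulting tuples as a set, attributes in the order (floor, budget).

{(2, 3750), (2, 3900), (2, 9140), (3, 1640), (3, 3750), (3, 3900), (3, 8780), (3, 9140), (3, 9190), (5, 3750), (5, 3900), (5, 9140)}

Dept ⋈ Proj (natural join on name): {(Gus, 1640, 3), (Gus, 1640, 7), (Gus, 8780, 3), (Gus, 8780, 7), (Gus, 9190, 3), (Gus, 9190, 7), (Yan, 3750, 2), (Yan, 3750, 3), (Yan, 3750, 5), (Yan, 3900, 2), (Yan, 3900, 3), (Yan, 3900, 5), (Yan, 9140, 2), (Yan, 9140, 3), (Yan, 9140, 5)}
σ[floor < 7]: keep tuples satisfying floor < 7 → {(Gus, 1640, 3), (Gus, 8780, 3), (Gus, 9190, 3), (Yan, 3750, 2), (Yan, 3750, 3), (Yan, 3750, 5), (Yan, 3900, 2), (Yan, 3900, 3), (Yan, 3900, 5), (Yan, 9140, 2), (Yan, 9140, 3), (Yan, 9140, 5)}
Keep only column(s) floor, budget: {(2, 3750), (2, 3900), (2, 9140), (3, 1640), (3, 3750), (3, 3900), (3, 8780), (3, 9140), (3, 9190), (5, 3750), (5, 3900), (5, 9140)}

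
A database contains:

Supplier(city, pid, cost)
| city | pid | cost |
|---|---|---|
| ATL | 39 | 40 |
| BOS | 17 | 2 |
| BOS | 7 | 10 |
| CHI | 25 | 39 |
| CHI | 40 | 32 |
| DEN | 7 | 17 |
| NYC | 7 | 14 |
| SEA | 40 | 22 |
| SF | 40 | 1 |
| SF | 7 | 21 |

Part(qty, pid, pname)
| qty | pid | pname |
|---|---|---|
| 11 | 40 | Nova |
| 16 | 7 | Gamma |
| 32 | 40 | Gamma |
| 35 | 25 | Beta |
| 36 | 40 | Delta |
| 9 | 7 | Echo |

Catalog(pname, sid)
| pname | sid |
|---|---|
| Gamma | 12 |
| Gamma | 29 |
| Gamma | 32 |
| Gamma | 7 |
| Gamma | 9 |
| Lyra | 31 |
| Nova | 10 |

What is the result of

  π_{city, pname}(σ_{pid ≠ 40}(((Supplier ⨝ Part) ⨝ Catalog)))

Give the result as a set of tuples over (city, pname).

{(BOS, Gamma), (DEN, Gamma), (NYC, Gamma), (SF, Gamma)}

Natural join on pid: {(BOS, 7, 10, 16, Gamma), (BOS, 7, 10, 9, Echo), (CHI, 25, 39, 35, Beta), (CHI, 40, 32, 11, Nova), (CHI, 40, 32, 32, Gamma), (CHI, 40, 32, 36, Delta), (DEN, 7, 17, 16, Gamma), (DEN, 7, 17, 9, Echo), (NYC, 7, 14, 16, Gamma), (NYC, 7, 14, 9, Echo), (SEA, 40, 22, 11, Nova), (SEA, 40, 22, 32, Gamma), (SEA, 40, 22, 36, Delta), (SF, 40, 1, 11, Nova), (SF, 40, 1, 32, Gamma), (SF, 40, 1, 36, Delta), (SF, 7, 21, 16, Gamma), (SF, 7, 21, 9, Echo)}
Natural join on pname: {(BOS, 7, 10, 16, Gamma, 12), (BOS, 7, 10, 16, Gamma, 29), (BOS, 7, 10, 16, Gamma, 32), (BOS, 7, 10, 16, Gamma, 7), (BOS, 7, 10, 16, Gamma, 9), (CHI, 40, 32, 11, Nova, 10), (CHI, 40, 32, 32, Gamma, 12), (CHI, 40, 32, 32, Gamma, 29), (CHI, 40, 32, 32, Gamma, 32), (CHI, 40, 32, 32, Gamma, 7), (CHI, 40, 32, 32, Gamma, 9), (DEN, 7, 17, 16, Gamma, 12), (DEN, 7, 17, 16, Gamma, 29), (DEN, 7, 17, 16, Gamma, 32), (DEN, 7, 17, 16, Gamma, 7), (DEN, 7, 17, 16, Gamma, 9), (NYC, 7, 14, 16, Gamma, 12), (NYC, 7, 14, 16, Gamma, 29), (NYC, 7, 14, 16, Gamma, 32), (NYC, 7, 14, 16, Gamma, 7), (NYC, 7, 14, 16, Gamma, 9), (SEA, 40, 22, 11, Nova, 10), (SEA, 40, 22, 32, Gamma, 12), (SEA, 40, 22, 32, Gamma, 29), (SEA, 40, 22, 32, Gamma, 32), (SEA, 40, 22, 32, Gamma, 7), (SEA, 40, 22, 32, Gamma, 9), (SF, 40, 1, 11, Nova, 10), (SF, 40, 1, 32, Gamma, 12), (SF, 40, 1, 32, Gamma, 29), (SF, 40, 1, 32, Gamma, 32), (SF, 40, 1, 32, Gamma, 7), (SF, 40, 1, 32, Gamma, 9), (SF, 7, 21, 16, Gamma, 12), (SF, 7, 21, 16, Gamma, 29), (SF, 7, 21, 16, Gamma, 32), (SF, 7, 21, 16, Gamma, 7), (SF, 7, 21, 16, Gamma, 9)}
Selection pid ≠ 40: {(BOS, 7, 10, 16, Gamma, 12), (BOS, 7, 10, 16, Gamma, 29), (BOS, 7, 10, 16, Gamma, 32), (BOS, 7, 10, 16, Gamma, 7), (BOS, 7, 10, 16, Gamma, 9), (DEN, 7, 17, 16, Gamma, 12), (DEN, 7, 17, 16, Gamma, 29), (DEN, 7, 17, 16, Gamma, 32), (DEN, 7, 17, 16, Gamma, 7), (DEN, 7, 17, 16, Gamma, 9), (NYC, 7, 14, 16, Gamma, 12), (NYC, 7, 14, 16, Gamma, 29), (NYC, 7, 14, 16, Gamma, 32), (NYC, 7, 14, 16, Gamma, 7), (NYC, 7, 14, 16, Gamma, 9), (SF, 7, 21, 16, Gamma, 12), (SF, 7, 21, 16, Gamma, 29), (SF, 7, 21, 16, Gamma, 32), (SF, 7, 21, 16, Gamma, 7), (SF, 7, 21, 16, Gamma, 9)}
Keep only column(s) city, pname (16 duplicate(s) eliminated): {(BOS, Gamma), (DEN, Gamma), (NYC, Gamma), (SF, Gamma)}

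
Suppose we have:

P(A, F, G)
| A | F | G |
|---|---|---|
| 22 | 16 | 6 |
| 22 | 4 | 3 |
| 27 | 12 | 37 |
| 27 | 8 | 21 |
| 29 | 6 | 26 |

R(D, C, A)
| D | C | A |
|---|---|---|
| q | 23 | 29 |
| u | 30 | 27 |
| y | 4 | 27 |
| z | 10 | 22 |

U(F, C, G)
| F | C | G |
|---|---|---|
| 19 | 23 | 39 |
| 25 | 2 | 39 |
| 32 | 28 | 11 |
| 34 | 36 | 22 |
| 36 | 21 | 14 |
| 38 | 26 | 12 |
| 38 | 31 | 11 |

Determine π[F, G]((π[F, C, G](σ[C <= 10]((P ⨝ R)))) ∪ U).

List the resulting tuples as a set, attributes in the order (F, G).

Joining P and R on A yields {(22, 16, 6, z, 10), (22, 4, 3, z, 10), (27, 12, 37, u, 30), (27, 12, 37, y, 4), (27, 8, 21, u, 30), (27, 8, 21, y, 4), (29, 6, 26, q, 23)}.
σ[C <= 10]: keep tuples satisfying C <= 10 → {(22, 16, 6, z, 10), (22, 4, 3, z, 10), (27, 12, 37, y, 4), (27, 8, 21, y, 4)}
π[F, C, G]: project onto (F, C, G) → {(12, 4, 37), (16, 10, 6), (4, 10, 3), (8, 4, 21)}
Set union of the two operands is {(12, 4, 37), (16, 10, 6), (19, 23, 39), (25, 2, 39), (32, 28, 11), (34, 36, 22), (36, 21, 14), (38, 26, 12), (38, 31, 11), (4, 10, 3), (8, 4, 21)}.
π[F, G]: project onto (F, G) → {(12, 37), (16, 6), (19, 39), (25, 39), (32, 11), (34, 22), (36, 14), (38, 11), (38, 12), (4, 3), (8, 21)}

{(12, 37), (16, 6), (19, 39), (25, 39), (32, 11), (34, 22), (36, 14), (38, 11), (38, 12), (4, 3), (8, 21)}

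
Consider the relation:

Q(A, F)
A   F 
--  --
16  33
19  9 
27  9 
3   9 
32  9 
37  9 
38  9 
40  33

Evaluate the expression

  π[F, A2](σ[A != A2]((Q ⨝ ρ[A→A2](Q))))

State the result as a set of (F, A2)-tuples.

{(33, 16), (33, 40), (9, 19), (9, 27), (9, 3), (9, 32), (9, 37), (9, 38)}

ρ[A→A2]: schema becomes (A2, F); tuples unchanged.
Natural join on F: {(16, 33, 16), (16, 33, 40), (19, 9, 19), (19, 9, 27), (19, 9, 3), (19, 9, 32), (19, 9, 37), (19, 9, 38), (27, 9, 19), (27, 9, 27), (27, 9, 3), (27, 9, 32), (27, 9, 37), (27, 9, 38), (3, 9, 19), (3, 9, 27), (3, 9, 3), (3, 9, 32), (3, 9, 37), (3, 9, 38), (32, 9, 19), (32, 9, 27), (32, 9, 3), (32, 9, 32), (32, 9, 37), (32, 9, 38), (37, 9, 19), (37, 9, 27), (37, 9, 3), (37, 9, 32), (37, 9, 37), (37, 9, 38), (38, 9, 19), (38, 9, 27), (38, 9, 3), (38, 9, 32), (38, 9, 37), (38, 9, 38), (40, 33, 16), (40, 33, 40)}
Filtering on A != A2 leaves {(16, 33, 40), (19, 9, 27), (19, 9, 3), (19, 9, 32), (19, 9, 37), (19, 9, 38), (27, 9, 19), (27, 9, 3), (27, 9, 32), (27, 9, 37), (27, 9, 38), (3, 9, 19), (3, 9, 27), (3, 9, 32), (3, 9, 37), (3, 9, 38), (32, 9, 19), (32, 9, 27), (32, 9, 3), (32, 9, 37), (32, 9, 38), (37, 9, 19), (37, 9, 27), (37, 9, 3), (37, 9, 32), (37, 9, 38), (38, 9, 19), (38, 9, 27), (38, 9, 3), (38, 9, 32), (38, 9, 37), (40, 33, 16)}.
π[F, A2]: project onto (F, A2) (24 duplicate(s) eliminated) → {(33, 16), (33, 40), (9, 19), (9, 27), (9, 3), (9, 32), (9, 37), (9, 38)}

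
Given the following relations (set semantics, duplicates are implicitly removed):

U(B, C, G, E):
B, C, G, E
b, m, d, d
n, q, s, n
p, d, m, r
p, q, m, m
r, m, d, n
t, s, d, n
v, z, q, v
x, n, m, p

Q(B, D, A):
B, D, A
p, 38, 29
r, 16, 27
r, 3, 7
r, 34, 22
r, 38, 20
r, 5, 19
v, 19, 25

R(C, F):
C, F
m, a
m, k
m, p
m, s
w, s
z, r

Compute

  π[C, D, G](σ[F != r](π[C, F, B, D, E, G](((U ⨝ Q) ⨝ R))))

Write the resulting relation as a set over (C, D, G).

{(m, 16, d), (m, 3, d), (m, 34, d), (m, 38, d), (m, 5, d)}

Joining U and Q on B yields {(p, d, m, r, 38, 29), (p, q, m, m, 38, 29), (r, m, d, n, 16, 27), (r, m, d, n, 3, 7), (r, m, d, n, 34, 22), (r, m, d, n, 38, 20), (r, m, d, n, 5, 19), (v, z, q, v, 19, 25)}.
Joining (U ⨝ Q) and R on C yields {(r, m, d, n, 16, 27, a), (r, m, d, n, 16, 27, k), (r, m, d, n, 16, 27, p), (r, m, d, n, 16, 27, s), (r, m, d, n, 3, 7, a), (r, m, d, n, 3, 7, k), (r, m, d, n, 3, 7, p), (r, m, d, n, 3, 7, s), (r, m, d, n, 34, 22, a), (r, m, d, n, 34, 22, k), (r, m, d, n, 34, 22, p), (r, m, d, n, 34, 22, s), (r, m, d, n, 38, 20, a), (r, m, d, n, 38, 20, k), (r, m, d, n, 38, 20, p), (r, m, d, n, 38, 20, s), (r, m, d, n, 5, 19, a), (r, m, d, n, 5, 19, k), (r, m, d, n, 5, 19, p), (r, m, d, n, 5, 19, s), (v, z, q, v, 19, 25, r)}.
π_{C, F, B, D, E, G} gives {(m, a, r, 16, n, d), (m, a, r, 3, n, d), (m, a, r, 34, n, d), (m, a, r, 38, n, d), (m, a, r, 5, n, d), (m, k, r, 16, n, d), (m, k, r, 3, n, d), (m, k, r, 34, n, d), (m, k, r, 38, n, d), (m, k, r, 5, n, d), (m, p, r, 16, n, d), (m, p, r, 3, n, d), (m, p, r, 34, n, d), (m, p, r, 38, n, d), (m, p, r, 5, n, d), (m, s, r, 16, n, d), (m, s, r, 3, n, d), (m, s, r, 34, n, d), (m, s, r, 38, n, d), (m, s, r, 5, n, d), (z, r, v, 19, v, q)}.
Apply σ_{F != r}; surviving tuples: {(m, a, r, 16, n, d), (m, a, r, 3, n, d), (m, a, r, 34, n, d), (m, a, r, 38, n, d), (m, a, r, 5, n, d), (m, k, r, 16, n, d), (m, k, r, 3, n, d), (m, k, r, 34, n, d), (m, k, r, 38, n, d), (m, k, r, 5, n, d), (m, p, r, 16, n, d), (m, p, r, 3, n, d), (m, p, r, 34, n, d), (m, p, r, 38, n, d), (m, p, r, 5, n, d), (m, s, r, 16, n, d), (m, s, r, 3, n, d), (m, s, r, 34, n, d), (m, s, r, 38, n, d), (m, s, r, 5, n, d)}
π_{C, D, G} gives {(m, 16, d), (m, 3, d), (m, 34, d), (m, 38, d), (m, 5, d)} (15 duplicate(s) eliminated).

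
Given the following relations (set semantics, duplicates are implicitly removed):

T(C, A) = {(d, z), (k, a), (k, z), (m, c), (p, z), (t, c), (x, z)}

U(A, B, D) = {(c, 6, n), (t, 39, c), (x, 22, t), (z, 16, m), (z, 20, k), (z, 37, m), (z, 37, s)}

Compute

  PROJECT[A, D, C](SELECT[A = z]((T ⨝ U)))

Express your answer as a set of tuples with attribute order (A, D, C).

Joining T and U on A yields {(d, z, 16, m), (d, z, 20, k), (d, z, 37, m), (d, z, 37, s), (k, z, 16, m), (k, z, 20, k), (k, z, 37, m), (k, z, 37, s), (m, c, 6, n), (p, z, 16, m), (p, z, 20, k), (p, z, 37, m), (p, z, 37, s), (t, c, 6, n), (x, z, 16, m), (x, z, 20, k), (x, z, 37, m), (x, z, 37, s)}.
Apply σ_{A = z}; surviving tuples: {(d, z, 16, m), (d, z, 20, k), (d, z, 37, m), (d, z, 37, s), (k, z, 16, m), (k, z, 20, k), (k, z, 37, m), (k, z, 37, s), (p, z, 16, m), (p, z, 20, k), (p, z, 37, m), (p, z, 37, s), (x, z, 16, m), (x, z, 20, k), (x, z, 37, m), (x, z, 37, s)}
π_{A, D, C} gives {(z, k, d), (z, k, k), (z, k, p), (z, k, x), (z, m, d), (z, m, k), (z, m, p), (z, m, x), (z, s, d), (z, s, k), (z, s, p), (z, s, x)} (4 duplicate(s) eliminated).

{(z, k, d), (z, k, k), (z, k, p), (z, k, x), (z, m, d), (z, m, k), (z, m, p), (z, m, x), (z, s, d), (z, s, k), (z, s, p), (z, s, x)}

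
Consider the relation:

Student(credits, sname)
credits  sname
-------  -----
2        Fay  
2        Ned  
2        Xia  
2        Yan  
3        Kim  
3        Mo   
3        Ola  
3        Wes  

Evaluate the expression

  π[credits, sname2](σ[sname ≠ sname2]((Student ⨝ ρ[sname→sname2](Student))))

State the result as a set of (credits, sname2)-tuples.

ρ[sname→sname2]: schema becomes (credits, sname2); tuples unchanged.
Natural join on credits: {(2, Fay, Fay), (2, Fay, Ned), (2, Fay, Xia), (2, Fay, Yan), (2, Ned, Fay), (2, Ned, Ned), (2, Ned, Xia), (2, Ned, Yan), (2, Xia, Fay), (2, Xia, Ned), (2, Xia, Xia), (2, Xia, Yan), (2, Yan, Fay), (2, Yan, Ned), (2, Yan, Xia), (2, Yan, Yan), (3, Kim, Kim), (3, Kim, Mo), (3, Kim, Ola), (3, Kim, Wes), (3, Mo, Kim), (3, Mo, Mo), (3, Mo, Ola), (3, Mo, Wes), (3, Ola, Kim), (3, Ola, Mo), (3, Ola, Ola), (3, Ola, Wes), (3, Wes, Kim), (3, Wes, Mo), (3, Wes, Ola), (3, Wes, Wes)}
Apply σ_{sname ≠ sname2}; surviving tuples: {(2, Fay, Ned), (2, Fay, Xia), (2, Fay, Yan), (2, Ned, Fay), (2, Ned, Xia), (2, Ned, Yan), (2, Xia, Fay), (2, Xia, Ned), (2, Xia, Yan), (2, Yan, Fay), (2, Yan, Ned), (2, Yan, Xia), (3, Kim, Mo), (3, Kim, Ola), (3, Kim, Wes), (3, Mo, Kim), (3, Mo, Ola), (3, Mo, Wes), (3, Ola, Kim), (3, Ola, Mo), (3, Ola, Wes), (3, Wes, Kim), (3, Wes, Mo), (3, Wes, Ola)}
π_{credits, sname2} gives {(2, Fay), (2, Ned), (2, Xia), (2, Yan), (3, Kim), (3, Mo), (3, Ola), (3, Wes)} (16 duplicate(s) eliminated).

{(2, Fay), (2, Ned), (2, Xia), (2, Yan), (3, Kim), (3, Mo), (3, Ola), (3, Wes)}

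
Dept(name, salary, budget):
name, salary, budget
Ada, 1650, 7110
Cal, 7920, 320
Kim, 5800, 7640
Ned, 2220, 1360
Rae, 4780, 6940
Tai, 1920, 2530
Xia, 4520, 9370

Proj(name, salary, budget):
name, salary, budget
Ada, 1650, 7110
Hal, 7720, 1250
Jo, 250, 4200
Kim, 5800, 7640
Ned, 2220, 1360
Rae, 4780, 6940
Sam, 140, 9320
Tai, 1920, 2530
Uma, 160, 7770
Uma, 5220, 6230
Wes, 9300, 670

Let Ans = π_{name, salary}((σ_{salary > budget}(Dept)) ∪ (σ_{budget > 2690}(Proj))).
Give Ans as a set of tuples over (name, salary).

{(Ada, 1650), (Cal, 7920), (Jo, 250), (Kim, 5800), (Ned, 2220), (Rae, 4780), (Sam, 140), (Uma, 160), (Uma, 5220)}

Selection salary > budget: {(Cal, 7920, 320), (Ned, 2220, 1360)}
Selection budget > 2690: {(Ada, 1650, 7110), (Jo, 250, 4200), (Kim, 5800, 7640), (Rae, 4780, 6940), (Sam, 140, 9320), (Uma, 160, 7770), (Uma, 5220, 6230)}
Union: {(Cal, 7920, 320), (Ned, 2220, 1360)} with {(Ada, 1650, 7110), (Jo, 250, 4200), (Kim, 5800, 7640), (Rae, 4780, 6940), (Sam, 140, 9320), (Uma, 160, 7770), (Uma, 5220, 6230)} → {(Ada, 1650, 7110), (Cal, 7920, 320), (Jo, 250, 4200), (Kim, 5800, 7640), (Ned, 2220, 1360), (Rae, 4780, 6940), (Sam, 140, 9320), (Uma, 160, 7770), (Uma, 5220, 6230)}
Projecting to name, salary: {(Ada, 1650), (Cal, 7920), (Jo, 250), (Kim, 5800), (Ned, 2220), (Rae, 4780), (Sam, 140), (Uma, 160), (Uma, 5220)}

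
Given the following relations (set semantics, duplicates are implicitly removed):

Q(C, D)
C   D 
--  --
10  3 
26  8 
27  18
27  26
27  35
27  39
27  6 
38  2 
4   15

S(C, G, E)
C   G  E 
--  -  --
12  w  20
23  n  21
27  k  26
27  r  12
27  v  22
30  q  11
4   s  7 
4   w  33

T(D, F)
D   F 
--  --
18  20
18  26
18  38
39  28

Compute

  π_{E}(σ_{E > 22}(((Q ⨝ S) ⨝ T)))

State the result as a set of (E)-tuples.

{26}

Natural join on C: {(27, 18, k, 26), (27, 18, r, 12), (27, 18, v, 22), (27, 26, k, 26), (27, 26, r, 12), (27, 26, v, 22), (27, 35, k, 26), (27, 35, r, 12), (27, 35, v, 22), (27, 39, k, 26), (27, 39, r, 12), (27, 39, v, 22), (27, 6, k, 26), (27, 6, r, 12), (27, 6, v, 22), (4, 15, s, 7), (4, 15, w, 33)}
Natural join on D: {(27, 18, k, 26, 20), (27, 18, k, 26, 26), (27, 18, k, 26, 38), (27, 18, r, 12, 20), (27, 18, r, 12, 26), (27, 18, r, 12, 38), (27, 18, v, 22, 20), (27, 18, v, 22, 26), (27, 18, v, 22, 38), (27, 39, k, 26, 28), (27, 39, r, 12, 28), (27, 39, v, 22, 28)}
Apply σ_{E > 22}; surviving tuples: {(27, 18, k, 26, 20), (27, 18, k, 26, 26), (27, 18, k, 26, 38), (27, 39, k, 26, 28)}
π[E]: project onto (E) (3 duplicate(s) eliminated) → {26}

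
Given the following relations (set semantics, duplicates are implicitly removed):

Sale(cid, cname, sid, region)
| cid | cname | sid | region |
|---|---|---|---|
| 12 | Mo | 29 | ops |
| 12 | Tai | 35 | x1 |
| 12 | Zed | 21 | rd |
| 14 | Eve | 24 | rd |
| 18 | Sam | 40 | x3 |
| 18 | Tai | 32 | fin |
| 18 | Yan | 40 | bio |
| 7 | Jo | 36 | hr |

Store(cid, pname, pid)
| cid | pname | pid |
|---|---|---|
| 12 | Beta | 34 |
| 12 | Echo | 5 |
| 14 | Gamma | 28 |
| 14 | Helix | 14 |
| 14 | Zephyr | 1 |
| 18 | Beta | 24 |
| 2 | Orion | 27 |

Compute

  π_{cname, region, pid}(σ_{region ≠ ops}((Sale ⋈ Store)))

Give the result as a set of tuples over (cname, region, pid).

{(Eve, rd, 1), (Eve, rd, 14), (Eve, rd, 28), (Sam, x3, 24), (Tai, fin, 24), (Tai, x1, 34), (Tai, x1, 5), (Yan, bio, 24), (Zed, rd, 34), (Zed, rd, 5)}

Natural join on cid: {(12, Mo, 29, ops, Beta, 34), (12, Mo, 29, ops, Echo, 5), (12, Tai, 35, x1, Beta, 34), (12, Tai, 35, x1, Echo, 5), (12, Zed, 21, rd, Beta, 34), (12, Zed, 21, rd, Echo, 5), (14, Eve, 24, rd, Gamma, 28), (14, Eve, 24, rd, Helix, 14), (14, Eve, 24, rd, Zephyr, 1), (18, Sam, 40, x3, Beta, 24), (18, Tai, 32, fin, Beta, 24), (18, Yan, 40, bio, Beta, 24)}
Apply σ_{region ≠ ops}; surviving tuples: {(12, Tai, 35, x1, Beta, 34), (12, Tai, 35, x1, Echo, 5), (12, Zed, 21, rd, Beta, 34), (12, Zed, 21, rd, Echo, 5), (14, Eve, 24, rd, Gamma, 28), (14, Eve, 24, rd, Helix, 14), (14, Eve, 24, rd, Zephyr, 1), (18, Sam, 40, x3, Beta, 24), (18, Tai, 32, fin, Beta, 24), (18, Yan, 40, bio, Beta, 24)}
π_{cname, region, pid} gives {(Eve, rd, 1), (Eve, rd, 14), (Eve, rd, 28), (Sam, x3, 24), (Tai, fin, 24), (Tai, x1, 34), (Tai, x1, 5), (Yan, bio, 24), (Zed, rd, 34), (Zed, rd, 5)}.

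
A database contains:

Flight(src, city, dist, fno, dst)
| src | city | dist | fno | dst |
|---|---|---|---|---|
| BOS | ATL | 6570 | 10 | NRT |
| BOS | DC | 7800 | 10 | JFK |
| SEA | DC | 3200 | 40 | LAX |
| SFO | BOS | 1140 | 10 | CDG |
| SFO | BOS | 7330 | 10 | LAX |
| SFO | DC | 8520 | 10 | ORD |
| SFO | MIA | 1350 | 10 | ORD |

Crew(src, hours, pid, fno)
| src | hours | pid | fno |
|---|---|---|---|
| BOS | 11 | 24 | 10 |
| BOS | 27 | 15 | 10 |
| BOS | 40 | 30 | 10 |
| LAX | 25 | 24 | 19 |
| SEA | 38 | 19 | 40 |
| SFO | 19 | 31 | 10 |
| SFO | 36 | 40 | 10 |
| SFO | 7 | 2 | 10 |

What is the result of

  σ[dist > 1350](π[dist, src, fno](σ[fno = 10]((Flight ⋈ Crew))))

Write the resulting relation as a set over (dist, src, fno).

{(6570, BOS, 10), (7330, SFO, 10), (7800, BOS, 10), (8520, SFO, 10)}

Joining Flight and Crew on src, fno yields {(BOS, ATL, 6570, 10, NRT, 11, 24), (BOS, ATL, 6570, 10, NRT, 27, 15), (BOS, ATL, 6570, 10, NRT, 40, 30), (BOS, DC, 7800, 10, JFK, 11, 24), (BOS, DC, 7800, 10, JFK, 27, 15), (BOS, DC, 7800, 10, JFK, 40, 30), (SEA, DC, 3200, 40, LAX, 38, 19), (SFO, BOS, 1140, 10, CDG, 19, 31), (SFO, BOS, 1140, 10, CDG, 36, 40), (SFO, BOS, 1140, 10, CDG, 7, 2), (SFO, BOS, 7330, 10, LAX, 19, 31), (SFO, BOS, 7330, 10, LAX, 36, 40), (SFO, BOS, 7330, 10, LAX, 7, 2), (SFO, DC, 8520, 10, ORD, 19, 31), (SFO, DC, 8520, 10, ORD, 36, 40), (SFO, DC, 8520, 10, ORD, 7, 2), (SFO, MIA, 1350, 10, ORD, 19, 31), (SFO, MIA, 1350, 10, ORD, 36, 40), (SFO, MIA, 1350, 10, ORD, 7, 2)}.
σ[fno = 10]: keep tuples satisfying fno = 10 → {(BOS, ATL, 6570, 10, NRT, 11, 24), (BOS, ATL, 6570, 10, NRT, 27, 15), (BOS, ATL, 6570, 10, NRT, 40, 30), (BOS, DC, 7800, 10, JFK, 11, 24), (BOS, DC, 7800, 10, JFK, 27, 15), (BOS, DC, 7800, 10, JFK, 40, 30), (SFO, BOS, 1140, 10, CDG, 19, 31), (SFO, BOS, 1140, 10, CDG, 36, 40), (SFO, BOS, 1140, 10, CDG, 7, 2), (SFO, BOS, 7330, 10, LAX, 19, 31), (SFO, BOS, 7330, 10, LAX, 36, 40), (SFO, BOS, 7330, 10, LAX, 7, 2), (SFO, DC, 8520, 10, ORD, 19, 31), (SFO, DC, 8520, 10, ORD, 36, 40), (SFO, DC, 8520, 10, ORD, 7, 2), (SFO, MIA, 1350, 10, ORD, 19, 31), (SFO, MIA, 1350, 10, ORD, 36, 40), (SFO, MIA, 1350, 10, ORD, 7, 2)}
π[dist, src, fno]: project onto (dist, src, fno) (12 duplicate(s) eliminated) → {(1140, SFO, 10), (1350, SFO, 10), (6570, BOS, 10), (7330, SFO, 10), (7800, BOS, 10), (8520, SFO, 10)}
σ[dist > 1350]: keep tuples satisfying dist > 1350 → {(6570, BOS, 10), (7330, SFO, 10), (7800, BOS, 10), (8520, SFO, 10)}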